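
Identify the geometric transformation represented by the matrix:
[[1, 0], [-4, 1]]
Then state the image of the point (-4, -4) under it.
vertical shear with factor -4; image of (-4, -4) is (-4, 12)

The matrix [[1, 0], [k, 1]] sends (x, y) to (x, -4x + y), leaving the x-coordinate fixed: a vertical shear.
The matrix [[1, 0], [-4, 1]] represents: vertical shear with factor -4.
Applying it to (-4, -4): [1·-4 + 0·-4, -4·-4 + 1·-4] = (-4, 12).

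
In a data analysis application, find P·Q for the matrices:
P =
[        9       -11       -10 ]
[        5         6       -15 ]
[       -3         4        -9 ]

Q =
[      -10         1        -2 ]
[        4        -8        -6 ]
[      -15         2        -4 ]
PQ =
[       16        77        88 ]
[      199       -73        14 ]
[      181       -53        18 ]

Matrix multiplication: (PQ)[i][j] = sum over k of P[i][k] * Q[k][j].
  (PQ)[0][0] = (9)*(-10) + (-11)*(4) + (-10)*(-15) = 16
  (PQ)[0][1] = (9)*(1) + (-11)*(-8) + (-10)*(2) = 77
  (PQ)[0][2] = (9)*(-2) + (-11)*(-6) + (-10)*(-4) = 88
  (PQ)[1][0] = (5)*(-10) + (6)*(4) + (-15)*(-15) = 199
  (PQ)[1][1] = (5)*(1) + (6)*(-8) + (-15)*(2) = -73
  (PQ)[1][2] = (5)*(-2) + (6)*(-6) + (-15)*(-4) = 14
  (PQ)[2][0] = (-3)*(-10) + (4)*(4) + (-9)*(-15) = 181
  (PQ)[2][1] = (-3)*(1) + (4)*(-8) + (-9)*(2) = -53
  (PQ)[2][2] = (-3)*(-2) + (4)*(-6) + (-9)*(-4) = 18
PQ =
[       16        77        88 ]
[      199       -73        14 ]
[      181       -53        18 ]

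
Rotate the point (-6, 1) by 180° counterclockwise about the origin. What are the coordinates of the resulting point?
(6, -1)

Rotation matrix R(θ) = [[cos θ, -sin θ], [sin θ, cos θ]]; for θ = 180°:
R = [[-1, 0], [0, -1]]
Result: R × [-6, 1]ᵀ = [-1·-6 + (0)·1, 0·-6 + (-1)·1]ᵀ = (6, -1)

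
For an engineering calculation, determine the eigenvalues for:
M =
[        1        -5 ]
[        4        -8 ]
λ = -4, -3

Solve det(M - λI) = 0. For a 2×2 matrix the characteristic equation is λ² - (trace)λ + det = 0.
trace(M) = a + d = 1 - 8 = -7.
det(M) = a*d - b*c = (1)*(-8) - (-5)*(4) = -8 + 20 = 12.
Characteristic equation: λ² - (-7)λ + (12) = 0.
Discriminant = (-7)² - 4*(12) = 49 - 48 = 1.
λ = (-7 ± √1) / 2 = (-7 ± 1) / 2 = -4, -3.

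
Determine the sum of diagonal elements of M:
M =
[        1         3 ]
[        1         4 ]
tr(M) = 1 + 4 = 5

The trace of a square matrix is the sum of its diagonal entries.
Diagonal entries of M: M[0][0] = 1, M[1][1] = 4.
tr(M) = 1 + 4 = 5.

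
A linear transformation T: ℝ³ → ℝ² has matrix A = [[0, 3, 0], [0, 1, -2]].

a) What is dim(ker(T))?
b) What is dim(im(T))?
dim(ker) = 1, dim(im) = 2

The two rows are not scalar multiples of one another (no single k satisfies row 2 = k × row 1), so they are linearly independent.
Thus rank(A) = 2.
dim(im(T)) = rank(A) = 2.
By the rank-nullity theorem applied to T: ℝ³ → ℝ², rank(A) + nullity(A) = 3 (the domain dimension), so dim(ker(T)) = 3 - 2 = 1.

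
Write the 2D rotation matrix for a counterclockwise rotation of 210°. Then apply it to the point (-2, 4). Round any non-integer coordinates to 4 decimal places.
R = [[-√3/2, 1/2], [-1/2, -√3/2]]; R·(-2, 4) = (3.7321, -2.4641)

Rotation matrix formula: R(θ) = [[cos θ, -sin θ], [sin θ, cos θ]]
For θ = 210°:
cos(210°) = -√3/2
sin(210°) = -1/2
R = [[-√3/2, 1/2], [-1/2, -√3/2]]
Apply to (-2, 4): [-√3/2·-2 + (1/2)·4, -1/2·-2 + -√3/2·4] = (3.7321, -2.4641)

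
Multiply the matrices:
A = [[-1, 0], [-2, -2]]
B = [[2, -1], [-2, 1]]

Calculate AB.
[[-2, 1], [0, 0]]

Each entry (i,j) of AB = sum over k of A[i][k]*B[k][j].
(AB)[0][0] = (-1)*(2) + (0)*(-2) = -2
(AB)[0][1] = (-1)*(-1) + (0)*(1) = 1
(AB)[1][0] = (-2)*(2) + (-2)*(-2) = 0
(AB)[1][1] = (-2)*(-1) + (-2)*(1) = 0
AB = [[-2, 1], [0, 0]]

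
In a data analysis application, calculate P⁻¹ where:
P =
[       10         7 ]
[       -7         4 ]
det(P) = 89
P⁻¹ =
[     4/89     -7/89 ]
[     7/89     10/89 ]

For a 2×2 matrix P = [[a, b], [c, d]] with det(P) ≠ 0, P⁻¹ = (1/det(P)) * [[d, -b], [-c, a]].
det(P) = (10)*(4) - (7)*(-7) = 40 + 49 = 89.
P⁻¹ = (1/89) * [[4, -7], [7, 10]].
Dividing each entry by 89 and reducing:
P⁻¹ =
[     4/89     -7/89 ]
[     7/89     10/89 ]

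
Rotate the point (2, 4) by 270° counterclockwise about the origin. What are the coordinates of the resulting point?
(4, -2)

Rotation matrix R(θ) = [[cos θ, -sin θ], [sin θ, cos θ]]; for θ = 270°:
R = [[0, 1], [-1, 0]]
Result: R × [2, 4]ᵀ = [0·2 + (1)·4, -1·2 + (0)·4]ᵀ = (4, -2)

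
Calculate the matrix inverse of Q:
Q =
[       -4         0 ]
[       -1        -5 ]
det(Q) = 20
Q⁻¹ =
[     -1/4         0 ]
[     1/20      -1/5 ]

For a 2×2 matrix Q = [[a, b], [c, d]] with det(Q) ≠ 0, Q⁻¹ = (1/det(Q)) * [[d, -b], [-c, a]].
det(Q) = (-4)*(-5) - (0)*(-1) = 20 - 0 = 20.
Q⁻¹ = (1/20) * [[-5, 0], [1, -4]].
Dividing each entry by 20 and reducing:
Q⁻¹ =
[     -1/4         0 ]
[     1/20      -1/5 ]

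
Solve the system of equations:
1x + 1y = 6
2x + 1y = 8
x = 2, y = 4

Use elimination (row reduction):
Equation 1: 1x + 1y = 6.
Equation 2: 2x + 1y = 8.
Multiply Eq1 by 2 and Eq2 by 1: 2x + 2y = 12;  2x + 1y = 8.
Subtract: (-1)y = -4, so y = 4.
Back-substitute into Eq1: 1x + 1*(4) = 6, so x = 2.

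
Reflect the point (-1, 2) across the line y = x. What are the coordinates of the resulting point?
(2, -1)

Reflection across line y = x: (-1, 2) → (2, -1)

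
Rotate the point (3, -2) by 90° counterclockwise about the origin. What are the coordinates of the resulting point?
(2, 3)

Rotation matrix R(θ) = [[cos θ, -sin θ], [sin θ, cos θ]]; for θ = 90°:
R = [[0, -1], [1, 0]]
Result: R × [3, -2]ᵀ = [0·3 + (-1)·-2, 1·3 + (0)·-2]ᵀ = (2, 3)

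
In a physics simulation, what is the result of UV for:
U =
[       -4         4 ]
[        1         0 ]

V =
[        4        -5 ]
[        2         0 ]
UV =
[       -8        20 ]
[        4        -5 ]

Matrix multiplication: (UV)[i][j] = sum over k of U[i][k] * V[k][j].
  (UV)[0][0] = (-4)*(4) + (4)*(2) = -8
  (UV)[0][1] = (-4)*(-5) + (4)*(0) = 20
  (UV)[1][0] = (1)*(4) + (0)*(2) = 4
  (UV)[1][1] = (1)*(-5) + (0)*(0) = -5
UV =
[       -8        20 ]
[        4        -5 ]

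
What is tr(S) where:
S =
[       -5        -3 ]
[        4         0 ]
tr(S) = -5 + 0 = -5

The trace of a square matrix is the sum of its diagonal entries.
Diagonal entries of S: S[0][0] = -5, S[1][1] = 0.
tr(S) = -5 + 0 = -5.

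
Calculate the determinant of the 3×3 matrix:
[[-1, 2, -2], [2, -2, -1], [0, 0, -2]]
4

Expansion along first row:
det = -1·det([[-2,-1],[0,-2]]) - 2·det([[2,-1],[0,-2]]) + -2·det([[2,-2],[0,0]])
    = -1·(-2·-2 - -1·0) - 2·(2·-2 - -1·0) + -2·(2·0 - -2·0)
    = -1·4 - 2·-4 + -2·0
    = -4 + 8 + 0 = 4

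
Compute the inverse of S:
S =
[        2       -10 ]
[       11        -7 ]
det(S) = 96
S⁻¹ =
[    -7/96      5/48 ]
[   -11/96      1/48 ]

For a 2×2 matrix S = [[a, b], [c, d]] with det(S) ≠ 0, S⁻¹ = (1/det(S)) * [[d, -b], [-c, a]].
det(S) = (2)*(-7) - (-10)*(11) = -14 + 110 = 96.
S⁻¹ = (1/96) * [[-7, 10], [-11, 2]].
Dividing each entry by 96 and reducing:
S⁻¹ =
[    -7/96      5/48 ]
[   -11/96      1/48 ]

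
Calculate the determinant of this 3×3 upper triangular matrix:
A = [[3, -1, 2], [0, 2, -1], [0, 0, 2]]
12

The determinant of a triangular matrix is the product of its diagonal entries (the off-diagonal entries above the diagonal do not affect it).
det(A) = (3) * (2) * (2) = 12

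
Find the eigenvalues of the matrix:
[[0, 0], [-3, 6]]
λ = 0 and λ = 6

Characteristic equation: det(A - λI) = 0
λ² - (trace)λ + (det) = 0
λ² - (6)λ + (0) = 0
λ² - 6λ + 0 = 0
Solving: λ = 0, 6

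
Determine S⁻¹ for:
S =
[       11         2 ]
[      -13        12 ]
det(S) = 158
S⁻¹ =
[     6/79     -1/79 ]
[   13/158    11/158 ]

For a 2×2 matrix S = [[a, b], [c, d]] with det(S) ≠ 0, S⁻¹ = (1/det(S)) * [[d, -b], [-c, a]].
det(S) = (11)*(12) - (2)*(-13) = 132 + 26 = 158.
S⁻¹ = (1/158) * [[12, -2], [13, 11]].
Dividing each entry by 158 and reducing:
S⁻¹ =
[     6/79     -1/79 ]
[   13/158    11/158 ]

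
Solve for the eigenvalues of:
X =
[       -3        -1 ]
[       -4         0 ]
λ = -4, 1

Solve det(X - λI) = 0. For a 2×2 matrix the characteristic equation is λ² - (trace)λ + det = 0.
trace(X) = a + d = -3 + 0 = -3.
det(X) = a*d - b*c = (-3)*(0) - (-1)*(-4) = 0 - 4 = -4.
Characteristic equation: λ² - (-3)λ + (-4) = 0.
Discriminant = (-3)² - 4*(-4) = 9 + 16 = 25.
λ = (-3 ± √25) / 2 = (-3 ± 5) / 2 = -4, 1.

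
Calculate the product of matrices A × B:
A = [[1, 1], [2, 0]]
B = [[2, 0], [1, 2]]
[[3, 2], [4, 0]]

Matrix multiplication:
C[0][0] = 1×2 + 1×1 = 3
C[0][1] = 1×0 + 1×2 = 2
C[1][0] = 2×2 + 0×1 = 4
C[1][1] = 2×0 + 0×2 = 0
Result: [[3, 2], [4, 0]]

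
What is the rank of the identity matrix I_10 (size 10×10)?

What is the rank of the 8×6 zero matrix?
rank(I_10) = 10, rank(0) = 0

The identity I_10 has 10 columns that are the standard basis vectors e_1, …, e_10. These are linearly independent, so all 10 columns are pivots and rank(I_10) = 10.
The 8×6 zero matrix has every entry zero, so every row is the zero row and there are no pivots; rank(0) = 0.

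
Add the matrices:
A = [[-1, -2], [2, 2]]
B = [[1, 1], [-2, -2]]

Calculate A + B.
[[0, -1], [0, 0]]

Add corresponding elements:
(-1)+(1)=0
(-2)+(1)=-1
(2)+(-2)=0
(2)+(-2)=0
A + B = [[0, -1], [0, 0]]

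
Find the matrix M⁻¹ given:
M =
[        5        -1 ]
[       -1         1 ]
det(M) = 4
M⁻¹ =
[      1/4       1/4 ]
[      1/4       5/4 ]

For a 2×2 matrix M = [[a, b], [c, d]] with det(M) ≠ 0, M⁻¹ = (1/det(M)) * [[d, -b], [-c, a]].
det(M) = (5)*(1) - (-1)*(-1) = 5 - 1 = 4.
M⁻¹ = (1/4) * [[1, 1], [1, 5]].
Dividing each entry by 4 and reducing:
M⁻¹ =
[      1/4       1/4 ]
[      1/4       5/4 ]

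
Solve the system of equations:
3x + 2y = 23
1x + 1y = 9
x = 5, y = 4

Use elimination (row reduction):
Equation 1: 3x + 2y = 23.
Equation 2: 1x + 1y = 9.
Multiply Eq1 by 1 and Eq2 by 3: 3x + 2y = 23;  3x + 3y = 27.
Subtract: (1)y = 4, so y = 4.
Back-substitute into Eq1: 3x + 2*(4) = 23, so x = 5.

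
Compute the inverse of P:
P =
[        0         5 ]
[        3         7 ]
det(P) = -15
P⁻¹ =
[    -7/15       1/3 ]
[      1/5         0 ]

For a 2×2 matrix P = [[a, b], [c, d]] with det(P) ≠ 0, P⁻¹ = (1/det(P)) * [[d, -b], [-c, a]].
det(P) = (0)*(7) - (5)*(3) = 0 - 15 = -15.
P⁻¹ = (1/-15) * [[7, -5], [-3, 0]].
Dividing each entry by -15 and reducing:
P⁻¹ =
[    -7/15       1/3 ]
[      1/5         0 ]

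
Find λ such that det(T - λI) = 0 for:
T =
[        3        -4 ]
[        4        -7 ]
λ = -5, 1

Solve det(T - λI) = 0. For a 2×2 matrix the characteristic equation is λ² - (trace)λ + det = 0.
trace(T) = a + d = 3 - 7 = -4.
det(T) = a*d - b*c = (3)*(-7) - (-4)*(4) = -21 + 16 = -5.
Characteristic equation: λ² - (-4)λ + (-5) = 0.
Discriminant = (-4)² - 4*(-5) = 16 + 20 = 36.
λ = (-4 ± √36) / 2 = (-4 ± 6) / 2 = -5, 1.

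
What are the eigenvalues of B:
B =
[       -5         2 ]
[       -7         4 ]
λ = -3, 2

Solve det(B - λI) = 0. For a 2×2 matrix the characteristic equation is λ² - (trace)λ + det = 0.
trace(B) = a + d = -5 + 4 = -1.
det(B) = a*d - b*c = (-5)*(4) - (2)*(-7) = -20 + 14 = -6.
Characteristic equation: λ² - (-1)λ + (-6) = 0.
Discriminant = (-1)² - 4*(-6) = 1 + 24 = 25.
λ = (-1 ± √25) / 2 = (-1 ± 5) / 2 = -3, 2.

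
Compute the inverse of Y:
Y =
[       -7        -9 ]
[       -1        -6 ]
det(Y) = 33
Y⁻¹ =
[    -2/11      3/11 ]
[     1/33     -7/33 ]

For a 2×2 matrix Y = [[a, b], [c, d]] with det(Y) ≠ 0, Y⁻¹ = (1/det(Y)) * [[d, -b], [-c, a]].
det(Y) = (-7)*(-6) - (-9)*(-1) = 42 - 9 = 33.
Y⁻¹ = (1/33) * [[-6, 9], [1, -7]].
Dividing each entry by 33 and reducing:
Y⁻¹ =
[    -2/11      3/11 ]
[     1/33     -7/33 ]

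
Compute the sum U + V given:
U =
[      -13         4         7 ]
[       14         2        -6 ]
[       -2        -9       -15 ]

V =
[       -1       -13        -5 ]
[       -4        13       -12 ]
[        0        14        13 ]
U + V =
[      -14        -9         2 ]
[       10        15       -18 ]
[       -2         5        -2 ]

Matrix addition is elementwise: (U+V)[i][j] = U[i][j] + V[i][j].
  (U+V)[0][0] = (-13) + (-1) = -14
  (U+V)[0][1] = (4) + (-13) = -9
  (U+V)[0][2] = (7) + (-5) = 2
  (U+V)[1][0] = (14) + (-4) = 10
  (U+V)[1][1] = (2) + (13) = 15
  (U+V)[1][2] = (-6) + (-12) = -18
  (U+V)[2][0] = (-2) + (0) = -2
  (U+V)[2][1] = (-9) + (14) = 5
  (U+V)[2][2] = (-15) + (13) = -2
U + V =
[      -14        -9         2 ]
[       10        15       -18 ]
[       -2         5        -2 ]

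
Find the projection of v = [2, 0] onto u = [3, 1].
[9/5, 3/5]

The projection of v onto u is proj_u(v) = ((v·u) / (u·u)) · u.
v·u = (2)*(3) + (0)*(1) = 6.
u·u = (3)*(3) + (1)*(1) = 10.
coefficient = 6 / 10 = 3/5.
proj_u(v) = 3/5 · [3, 1] = [9/5, 3/5].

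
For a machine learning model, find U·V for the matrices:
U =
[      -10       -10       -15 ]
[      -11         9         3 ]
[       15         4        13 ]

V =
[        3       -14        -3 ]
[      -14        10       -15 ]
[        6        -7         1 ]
UV =
[       20       145       165 ]
[     -141       223       -99 ]
[       67      -261       -92 ]

Matrix multiplication: (UV)[i][j] = sum over k of U[i][k] * V[k][j].
  (UV)[0][0] = (-10)*(3) + (-10)*(-14) + (-15)*(6) = 20
  (UV)[0][1] = (-10)*(-14) + (-10)*(10) + (-15)*(-7) = 145
  (UV)[0][2] = (-10)*(-3) + (-10)*(-15) + (-15)*(1) = 165
  (UV)[1][0] = (-11)*(3) + (9)*(-14) + (3)*(6) = -141
  (UV)[1][1] = (-11)*(-14) + (9)*(10) + (3)*(-7) = 223
  (UV)[1][2] = (-11)*(-3) + (9)*(-15) + (3)*(1) = -99
  (UV)[2][0] = (15)*(3) + (4)*(-14) + (13)*(6) = 67
  (UV)[2][1] = (15)*(-14) + (4)*(10) + (13)*(-7) = -261
  (UV)[2][2] = (15)*(-3) + (4)*(-15) + (13)*(1) = -92
UV =
[       20       145       165 ]
[     -141       223       -99 ]
[       67      -261       -92 ]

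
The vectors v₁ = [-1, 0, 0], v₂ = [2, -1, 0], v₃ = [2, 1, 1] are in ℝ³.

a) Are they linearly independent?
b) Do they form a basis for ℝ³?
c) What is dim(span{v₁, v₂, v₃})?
Yes independent, yes basis, dim = 3

Stack v₁, v₂, v₃ as rows of a 3×3 matrix.
[[-1, 0, 0]; [2, -1, 0]; [2, 1, 1]] is already lower triangular with nonzero diagonal entries (-1, -1, 1), so its determinant is the product of the diagonal entries, det = (-1)·(-1)·(1) = 1 ≠ 0, and the rows are linearly independent.
Three linearly independent vectors in ℝ³ form a basis for ℝ³, so dim(span{v₁,v₂,v₃}) = 3.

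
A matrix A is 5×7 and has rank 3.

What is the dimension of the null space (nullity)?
4

The rank-nullity theorem for an m×n matrix states:
rank(A) + nullity(A) = n (the number of columns).
Here n = 7 and rank(A) = 3, so nullity(A) = 7 - 3 = 4.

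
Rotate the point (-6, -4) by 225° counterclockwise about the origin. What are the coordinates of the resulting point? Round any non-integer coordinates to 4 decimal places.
(1.4142, 7.0711)

Rotation matrix R(θ) = [[cos θ, -sin θ], [sin θ, cos θ]]; for θ = 225°:
R = [[-√2/2, √2/2], [-√2/2, -√2/2]]
Result: R × [-6, -4]ᵀ = [-√2/2·-6 + (√2/2)·-4, -√2/2·-6 + (-√2/2)·-4]ᵀ = (1.4142, 7.0711)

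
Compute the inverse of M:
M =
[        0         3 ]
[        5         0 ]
det(M) = -15
M⁻¹ =
[        0       1/5 ]
[      1/3         0 ]

For a 2×2 matrix M = [[a, b], [c, d]] with det(M) ≠ 0, M⁻¹ = (1/det(M)) * [[d, -b], [-c, a]].
det(M) = (0)*(0) - (3)*(5) = 0 - 15 = -15.
M⁻¹ = (1/-15) * [[0, -3], [-5, 0]].
Dividing each entry by -15 and reducing:
M⁻¹ =
[        0       1/5 ]
[      1/3         0 ]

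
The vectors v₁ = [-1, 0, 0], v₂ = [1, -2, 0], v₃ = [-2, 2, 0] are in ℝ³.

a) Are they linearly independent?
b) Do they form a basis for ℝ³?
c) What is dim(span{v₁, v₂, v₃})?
Not independent, not a basis, dim(span) = 2

Check whether v₃ can be written as a linear combination of v₁ and v₂.
v₃ = (1)·v₁ + (-1)·v₂ = [-2, 2, 0], so the three vectors are linearly dependent.
Thus they do not form a basis for ℝ³, and dim(span{v₁, v₂, v₃}) = 2 (spanned by v₁ and v₂).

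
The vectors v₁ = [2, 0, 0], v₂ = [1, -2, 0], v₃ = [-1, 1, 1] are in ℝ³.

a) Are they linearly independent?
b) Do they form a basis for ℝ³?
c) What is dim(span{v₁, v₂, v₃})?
Yes independent, yes basis, dim = 3

Stack v₁, v₂, v₃ as rows of a 3×3 matrix.
[[2, 0, 0]; [1, -2, 0]; [-1, 1, 1]] is already lower triangular with nonzero diagonal entries (2, -2, 1), so its determinant is the product of the diagonal entries, det = (2)·(-2)·(1) = -4 ≠ 0, and the rows are linearly independent.
Three linearly independent vectors in ℝ³ form a basis for ℝ³, so dim(span{v₁,v₂,v₃}) = 3.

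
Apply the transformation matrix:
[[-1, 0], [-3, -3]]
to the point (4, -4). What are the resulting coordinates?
(-4, 0)

Matrix multiplication:
[[-1, 0], [-3, -3]] × [4, -4]ᵀ
= [-1×4 + 0×-4, -3×4 + -3×-4]ᵀ
= [-4.0000, 0.0000]ᵀ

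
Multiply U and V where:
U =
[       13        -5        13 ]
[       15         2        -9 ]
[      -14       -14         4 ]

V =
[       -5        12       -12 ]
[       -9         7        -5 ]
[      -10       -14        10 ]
UV =
[     -150       -61        -1 ]
[       -3       320      -280 ]
[      156      -322       278 ]

Matrix multiplication: (UV)[i][j] = sum over k of U[i][k] * V[k][j].
  (UV)[0][0] = (13)*(-5) + (-5)*(-9) + (13)*(-10) = -150
  (UV)[0][1] = (13)*(12) + (-5)*(7) + (13)*(-14) = -61
  (UV)[0][2] = (13)*(-12) + (-5)*(-5) + (13)*(10) = -1
  (UV)[1][0] = (15)*(-5) + (2)*(-9) + (-9)*(-10) = -3
  (UV)[1][1] = (15)*(12) + (2)*(7) + (-9)*(-14) = 320
  (UV)[1][2] = (15)*(-12) + (2)*(-5) + (-9)*(10) = -280
  (UV)[2][0] = (-14)*(-5) + (-14)*(-9) + (4)*(-10) = 156
  (UV)[2][1] = (-14)*(12) + (-14)*(7) + (4)*(-14) = -322
  (UV)[2][2] = (-14)*(-12) + (-14)*(-5) + (4)*(10) = 278
UV =
[     -150       -61        -1 ]
[       -3       320      -280 ]
[      156      -322       278 ]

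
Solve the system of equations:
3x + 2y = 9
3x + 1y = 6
x = 1, y = 3

Use elimination (row reduction):
Equation 1: 3x + 2y = 9.
Equation 2: 3x + 1y = 6.
Multiply Eq1 by 3 and Eq2 by 3: 9x + 6y = 27;  9x + 3y = 18.
Subtract: (-3)y = -9, so y = 3.
Back-substitute into Eq1: 3x + 2*(3) = 9, so x = 1.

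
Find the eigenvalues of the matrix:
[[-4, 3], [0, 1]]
λ = -4 and λ = 1

Characteristic equation: det(A - λI) = 0
λ² - (trace)λ + (det) = 0
λ² - (-3)λ + (-4) = 0
λ² + 3λ - 4 = 0
Solving: λ = -4, 1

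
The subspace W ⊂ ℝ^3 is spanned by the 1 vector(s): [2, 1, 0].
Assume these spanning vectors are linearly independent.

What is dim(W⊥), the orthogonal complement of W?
dim(W⊥) = 2

For any subspace W of ℝ^n, dim(W) + dim(W⊥) = n (the whole-space dimension).
Here the given 1 vectors are linearly independent, so dim(W) = 1.
Thus dim(W⊥) = n - dim(W) = 3 - 1 = 2.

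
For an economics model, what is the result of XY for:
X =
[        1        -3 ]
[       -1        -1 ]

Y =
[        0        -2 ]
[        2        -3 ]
XY =
[       -6         7 ]
[       -2         5 ]

Matrix multiplication: (XY)[i][j] = sum over k of X[i][k] * Y[k][j].
  (XY)[0][0] = (1)*(0) + (-3)*(2) = -6
  (XY)[0][1] = (1)*(-2) + (-3)*(-3) = 7
  (XY)[1][0] = (-1)*(0) + (-1)*(2) = -2
  (XY)[1][1] = (-1)*(-2) + (-1)*(-3) = 5
XY =
[       -6         7 ]
[       -2         5 ]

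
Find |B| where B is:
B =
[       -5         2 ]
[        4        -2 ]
det(B) = 2

For a 2×2 matrix [[a, b], [c, d]], det = a*d - b*c.
det(B) = (-5)*(-2) - (2)*(4) = 10 - 8 = 2.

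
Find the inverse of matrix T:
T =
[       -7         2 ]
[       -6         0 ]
det(T) = 12
T⁻¹ =
[        0      -1/6 ]
[      1/2     -7/12 ]

For a 2×2 matrix T = [[a, b], [c, d]] with det(T) ≠ 0, T⁻¹ = (1/det(T)) * [[d, -b], [-c, a]].
det(T) = (-7)*(0) - (2)*(-6) = 0 + 12 = 12.
T⁻¹ = (1/12) * [[0, -2], [6, -7]].
Dividing each entry by 12 and reducing:
T⁻¹ =
[        0      -1/6 ]
[      1/2     -7/12 ]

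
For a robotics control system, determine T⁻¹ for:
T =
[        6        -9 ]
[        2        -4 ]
det(T) = -6
T⁻¹ =
[      2/3      -3/2 ]
[      1/3        -1 ]

For a 2×2 matrix T = [[a, b], [c, d]] with det(T) ≠ 0, T⁻¹ = (1/det(T)) * [[d, -b], [-c, a]].
det(T) = (6)*(-4) - (-9)*(2) = -24 + 18 = -6.
T⁻¹ = (1/-6) * [[-4, 9], [-2, 6]].
Dividing each entry by -6 and reducing:
T⁻¹ =
[      2/3      -3/2 ]
[      1/3        -1 ]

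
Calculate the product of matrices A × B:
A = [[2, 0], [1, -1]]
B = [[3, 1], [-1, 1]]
[[6, 2], [4, 0]]

Matrix multiplication:
C[0][0] = 2×3 + 0×-1 = 6
C[0][1] = 2×1 + 0×1 = 2
C[1][0] = 1×3 + -1×-1 = 4
C[1][1] = 1×1 + -1×1 = 0
Result: [[6, 2], [4, 0]]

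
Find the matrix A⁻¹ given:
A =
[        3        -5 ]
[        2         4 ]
det(A) = 22
A⁻¹ =
[     2/11      5/22 ]
[    -1/11      3/22 ]

For a 2×2 matrix A = [[a, b], [c, d]] with det(A) ≠ 0, A⁻¹ = (1/det(A)) * [[d, -b], [-c, a]].
det(A) = (3)*(4) - (-5)*(2) = 12 + 10 = 22.
A⁻¹ = (1/22) * [[4, 5], [-2, 3]].
Dividing each entry by 22 and reducing:
A⁻¹ =
[     2/11      5/22 ]
[    -1/11      3/22 ]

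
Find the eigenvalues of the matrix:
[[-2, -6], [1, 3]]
λ = 0 and λ = 1

Characteristic equation: det(A - λI) = 0
λ² - (trace)λ + (det) = 0
λ² - (1)λ + (0) = 0
λ² - 1λ + 0 = 0
Solving: λ = 0, 1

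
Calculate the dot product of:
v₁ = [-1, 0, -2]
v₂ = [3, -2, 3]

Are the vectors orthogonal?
-9, No

The dot product is the sum of products of corresponding components.
v₁·v₂ = (-1)*(3) + (0)*(-2) + (-2)*(3) = -3 + 0 - 6 = -9.
Two vectors are orthogonal iff their dot product is 0; here the dot product is -9, so the vectors are not orthogonal.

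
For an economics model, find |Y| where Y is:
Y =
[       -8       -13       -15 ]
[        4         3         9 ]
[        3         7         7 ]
det(Y) = 64

Expand along row 0 (cofactor expansion): det(Y) = a*(e*i - f*h) - b*(d*i - f*g) + c*(d*h - e*g), where the 3×3 is [[a, b, c], [d, e, f], [g, h, i]].
Minor M_00 = (3)*(7) - (9)*(7) = 21 - 63 = -42.
Minor M_01 = (4)*(7) - (9)*(3) = 28 - 27 = 1.
Minor M_02 = (4)*(7) - (3)*(3) = 28 - 9 = 19.
det(Y) = (-8)*(-42) - (-13)*(1) + (-15)*(19) = 336 + 13 - 285 = 64.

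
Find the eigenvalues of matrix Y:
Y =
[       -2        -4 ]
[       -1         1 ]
λ = -3, 2

Solve det(Y - λI) = 0. For a 2×2 matrix the characteristic equation is λ² - (trace)λ + det = 0.
trace(Y) = a + d = -2 + 1 = -1.
det(Y) = a*d - b*c = (-2)*(1) - (-4)*(-1) = -2 - 4 = -6.
Characteristic equation: λ² - (-1)λ + (-6) = 0.
Discriminant = (-1)² - 4*(-6) = 1 + 24 = 25.
λ = (-1 ± √25) / 2 = (-1 ± 5) / 2 = -3, 2.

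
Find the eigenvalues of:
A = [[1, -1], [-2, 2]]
λ = 0, 3

Solve det(A - λI) = 0. For a 2×2 matrix this is λ² - (trace)λ + det = 0.
trace(A) = 1 + 2 = 3.
det(A) = (1)*(2) - (-1)*(-2) = 2 - 2 = 0.
Characteristic equation: λ² - (3)λ + (0) = 0.
Discriminant: (3)² - 4*(0) = 9 - 0 = 9.
Roots: λ = (3 ± √9) / 2 = 0, 3.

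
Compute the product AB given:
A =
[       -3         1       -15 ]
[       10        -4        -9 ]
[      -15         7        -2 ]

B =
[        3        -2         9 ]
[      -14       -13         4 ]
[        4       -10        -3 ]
AB =
[      -83       143        22 ]
[       50       122       101 ]
[     -151       -41      -101 ]

Matrix multiplication: (AB)[i][j] = sum over k of A[i][k] * B[k][j].
  (AB)[0][0] = (-3)*(3) + (1)*(-14) + (-15)*(4) = -83
  (AB)[0][1] = (-3)*(-2) + (1)*(-13) + (-15)*(-10) = 143
  (AB)[0][2] = (-3)*(9) + (1)*(4) + (-15)*(-3) = 22
  (AB)[1][0] = (10)*(3) + (-4)*(-14) + (-9)*(4) = 50
  (AB)[1][1] = (10)*(-2) + (-4)*(-13) + (-9)*(-10) = 122
  (AB)[1][2] = (10)*(9) + (-4)*(4) + (-9)*(-3) = 101
  (AB)[2][0] = (-15)*(3) + (7)*(-14) + (-2)*(4) = -151
  (AB)[2][1] = (-15)*(-2) + (7)*(-13) + (-2)*(-10) = -41
  (AB)[2][2] = (-15)*(9) + (7)*(4) + (-2)*(-3) = -101
AB =
[      -83       143        22 ]
[       50       122       101 ]
[     -151       -41      -101 ]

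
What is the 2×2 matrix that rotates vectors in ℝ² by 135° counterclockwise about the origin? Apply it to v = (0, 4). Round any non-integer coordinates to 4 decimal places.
R = [[-√2/2, -√2/2], [√2/2, -√2/2]]; R·v = (-2.8284, -2.8284)

A counterclockwise rotation by angle θ in ℝ² has matrix R(θ) = [[cos θ, -sin θ], [sin θ, cos θ]].
For θ = 135°: cos θ = -√2/2, sin θ = √2/2.
R(135°) = [[-√2/2, -√2/2], [√2/2, -√2/2]].
R·v = [-√2/2·0 + (-√2/2)·4, √2/2·0 + -√2/2·4] = (-2.8284, -2.8284).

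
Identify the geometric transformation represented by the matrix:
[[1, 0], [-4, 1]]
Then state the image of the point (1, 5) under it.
vertical shear with factor -4; image of (1, 5) is (1, 1)

The matrix [[1, 0], [k, 1]] sends (x, y) to (x, -4x + y), leaving the x-coordinate fixed: a vertical shear.
The matrix [[1, 0], [-4, 1]] represents: vertical shear with factor -4.
Applying it to (1, 5): [1·1 + 0·5, -4·1 + 1·5] = (1, 1).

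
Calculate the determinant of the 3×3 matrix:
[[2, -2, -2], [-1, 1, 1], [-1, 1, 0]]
0

Expansion along first row:
det = 2·det([[1,1],[1,0]]) - -2·det([[-1,1],[-1,0]]) + -2·det([[-1,1],[-1,1]])
    = 2·(1·0 - 1·1) - -2·(-1·0 - 1·-1) + -2·(-1·1 - 1·-1)
    = 2·-1 - -2·1 + -2·0
    = -2 + 2 + 0 = 0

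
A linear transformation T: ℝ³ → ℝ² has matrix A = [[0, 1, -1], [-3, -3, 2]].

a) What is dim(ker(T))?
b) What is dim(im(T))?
dim(ker) = 1, dim(im) = 2

The two rows are not scalar multiples of one another (no single k satisfies row 2 = k × row 1), so they are linearly independent.
Thus rank(A) = 2.
dim(im(T)) = rank(A) = 2.
By the rank-nullity theorem applied to T: ℝ³ → ℝ², rank(A) + nullity(A) = 3 (the domain dimension), so dim(ker(T)) = 3 - 2 = 1.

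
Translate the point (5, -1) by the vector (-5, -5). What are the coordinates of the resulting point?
(0, -6)

Translation by (-5, -5):
x' = 5 + -5 = 0
y' = -1 + -5 = -6
Homogeneous matrix: [[1, 0, -5], [0, 1, -5], [0, 0, 1]]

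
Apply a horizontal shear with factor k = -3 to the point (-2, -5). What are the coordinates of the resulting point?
(13, -5)

Shear matrix for horizontal shear with factor k = -3:
[[1, -3], [0, 1]]
Result: (-2, -5) → (13, -5)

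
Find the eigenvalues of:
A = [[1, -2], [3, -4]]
λ = -2, -1

Solve det(A - λI) = 0. For a 2×2 matrix this is λ² - (trace)λ + det = 0.
trace(A) = 1 - 4 = -3.
det(A) = (1)*(-4) - (-2)*(3) = -4 + 6 = 2.
Characteristic equation: λ² - (-3)λ + (2) = 0.
Discriminant: (-3)² - 4*(2) = 9 - 8 = 1.
Roots: λ = (-3 ± √1) / 2 = -2, -1.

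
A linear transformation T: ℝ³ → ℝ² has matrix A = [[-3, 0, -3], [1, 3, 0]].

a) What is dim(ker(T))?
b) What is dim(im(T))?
dim(ker) = 1, dim(im) = 2

The two rows are not scalar multiples of one another (no single k satisfies row 2 = k × row 1), so they are linearly independent.
Thus rank(A) = 2.
dim(im(T)) = rank(A) = 2.
By the rank-nullity theorem applied to T: ℝ³ → ℝ², rank(A) + nullity(A) = 3 (the domain dimension), so dim(ker(T)) = 3 - 2 = 1.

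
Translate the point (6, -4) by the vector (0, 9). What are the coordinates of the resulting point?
(6, 5)

Translation by (0, 9):
x' = 6 + 0 = 6
y' = -4 + 9 = 5
Homogeneous matrix: [[1, 0, 0], [0, 1, 9], [0, 0, 1]]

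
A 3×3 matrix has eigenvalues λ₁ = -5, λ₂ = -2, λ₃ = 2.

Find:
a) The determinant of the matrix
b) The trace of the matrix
det = 20, trace = -5

Two standard eigenvalue identities:
- det(A) equals the product of the eigenvalues (counted with multiplicity).
- trace(A) equals the sum of the eigenvalues.
det(A) = (-5)*(-2)*(2) = 20.
trace(A) = -5 - 2 + 2 = -5.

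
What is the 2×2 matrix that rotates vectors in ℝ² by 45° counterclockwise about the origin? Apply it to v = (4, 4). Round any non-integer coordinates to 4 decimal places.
R = [[√2/2, -√2/2], [√2/2, √2/2]]; R·v = (0.0000, 5.6569)

A counterclockwise rotation by angle θ in ℝ² has matrix R(θ) = [[cos θ, -sin θ], [sin θ, cos θ]].
For θ = 45°: cos θ = √2/2, sin θ = √2/2.
R(45°) = [[√2/2, -√2/2], [√2/2, √2/2]].
R·v = [√2/2·4 + (-√2/2)·4, √2/2·4 + √2/2·4] = (0.0000, 5.6569).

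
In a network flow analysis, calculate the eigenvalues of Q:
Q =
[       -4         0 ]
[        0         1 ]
λ = -4, 1

Solve det(Q - λI) = 0. For a 2×2 matrix the characteristic equation is λ² - (trace)λ + det = 0.
trace(Q) = a + d = -4 + 1 = -3.
det(Q) = a*d - b*c = (-4)*(1) - (0)*(0) = -4 - 0 = -4.
Characteristic equation: λ² - (-3)λ + (-4) = 0.
Discriminant = (-3)² - 4*(-4) = 9 + 16 = 25.
λ = (-3 ± √25) / 2 = (-3 ± 5) / 2 = -4, 1.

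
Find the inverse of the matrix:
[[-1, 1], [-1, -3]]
[[-3/4, -1/4], [1/4, -1/4]]

For [[a,b],[c,d]], inverse = (1/det)·[[d,-b],[-c,a]]
det = -1·-3 - 1·-1 = 4
Inverse = (1/4)·[[-3, -1], [1, -1]]
        = [[-3/4, -1/4], [1/4, -1/4]]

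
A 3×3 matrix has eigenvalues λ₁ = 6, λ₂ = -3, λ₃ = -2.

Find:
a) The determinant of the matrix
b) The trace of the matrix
det = 36, trace = 1

Two standard eigenvalue identities:
- det(A) equals the product of the eigenvalues (counted with multiplicity).
- trace(A) equals the sum of the eigenvalues.
det(A) = (6)*(-3)*(-2) = 36.
trace(A) = 6 - 3 - 2 = 1.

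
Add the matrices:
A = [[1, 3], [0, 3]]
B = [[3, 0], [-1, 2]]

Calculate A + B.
[[4, 3], [-1, 5]]

Add corresponding elements:
(1)+(3)=4
(3)+(0)=3
(0)+(-1)=-1
(3)+(2)=5
A + B = [[4, 3], [-1, 5]]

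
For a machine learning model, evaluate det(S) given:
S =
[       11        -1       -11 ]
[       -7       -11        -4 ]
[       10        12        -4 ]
det(S) = 794

Expand along row 0 (cofactor expansion): det(S) = a*(e*i - f*h) - b*(d*i - f*g) + c*(d*h - e*g), where the 3×3 is [[a, b, c], [d, e, f], [g, h, i]].
Minor M_00 = (-11)*(-4) - (-4)*(12) = 44 + 48 = 92.
Minor M_01 = (-7)*(-4) - (-4)*(10) = 28 + 40 = 68.
Minor M_02 = (-7)*(12) - (-11)*(10) = -84 + 110 = 26.
det(S) = (11)*(92) - (-1)*(68) + (-11)*(26) = 1012 + 68 - 286 = 794.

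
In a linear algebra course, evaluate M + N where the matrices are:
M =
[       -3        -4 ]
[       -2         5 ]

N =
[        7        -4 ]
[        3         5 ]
M + N =
[        4        -8 ]
[        1        10 ]

Matrix addition is elementwise: (M+N)[i][j] = M[i][j] + N[i][j].
  (M+N)[0][0] = (-3) + (7) = 4
  (M+N)[0][1] = (-4) + (-4) = -8
  (M+N)[1][0] = (-2) + (3) = 1
  (M+N)[1][1] = (5) + (5) = 10
M + N =
[        4        -8 ]
[        1        10 ]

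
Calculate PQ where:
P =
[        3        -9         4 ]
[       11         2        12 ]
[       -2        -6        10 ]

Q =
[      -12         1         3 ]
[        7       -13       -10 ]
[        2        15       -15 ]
PQ =
[      -91       180        39 ]
[      -94       165      -167 ]
[        2       226       -96 ]

Matrix multiplication: (PQ)[i][j] = sum over k of P[i][k] * Q[k][j].
  (PQ)[0][0] = (3)*(-12) + (-9)*(7) + (4)*(2) = -91
  (PQ)[0][1] = (3)*(1) + (-9)*(-13) + (4)*(15) = 180
  (PQ)[0][2] = (3)*(3) + (-9)*(-10) + (4)*(-15) = 39
  (PQ)[1][0] = (11)*(-12) + (2)*(7) + (12)*(2) = -94
  (PQ)[1][1] = (11)*(1) + (2)*(-13) + (12)*(15) = 165
  (PQ)[1][2] = (11)*(3) + (2)*(-10) + (12)*(-15) = -167
  (PQ)[2][0] = (-2)*(-12) + (-6)*(7) + (10)*(2) = 2
  (PQ)[2][1] = (-2)*(1) + (-6)*(-13) + (10)*(15) = 226
  (PQ)[2][2] = (-2)*(3) + (-6)*(-10) + (10)*(-15) = -96
PQ =
[      -91       180        39 ]
[      -94       165      -167 ]
[        2       226       -96 ]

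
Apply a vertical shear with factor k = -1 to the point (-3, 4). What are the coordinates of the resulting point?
(-3, 7)

Shear matrix for vertical shear with factor k = -1:
[[1, 0], [-1, 1]]
Result: (-3, 4) → (-3, 7)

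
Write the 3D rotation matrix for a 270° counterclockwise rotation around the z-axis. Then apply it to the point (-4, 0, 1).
R = [[0, 1, 0], [-1, 0, 0], [0, 0, 1]]; R·(-4, 0, 1) = (0, 4, 1)

Rotation matrix for 270° around z-axis:
cos(270°) = 0, sin(270°) = -1
R = [[0, 1, 0], [-1, 0, 0], [0, 0, 1]]
Apply to (-4, 0, 1): R·[-4, 0, 1]ᵀ = (0, 4, 1)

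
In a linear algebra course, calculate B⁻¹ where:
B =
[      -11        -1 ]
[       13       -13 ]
det(B) = 156
B⁻¹ =
[    -1/12     1/156 ]
[    -1/12   -11/156 ]

For a 2×2 matrix B = [[a, b], [c, d]] with det(B) ≠ 0, B⁻¹ = (1/det(B)) * [[d, -b], [-c, a]].
det(B) = (-11)*(-13) - (-1)*(13) = 143 + 13 = 156.
B⁻¹ = (1/156) * [[-13, 1], [-13, -11]].
Dividing each entry by 156 and reducing:
B⁻¹ =
[    -1/12     1/156 ]
[    -1/12   -11/156 ]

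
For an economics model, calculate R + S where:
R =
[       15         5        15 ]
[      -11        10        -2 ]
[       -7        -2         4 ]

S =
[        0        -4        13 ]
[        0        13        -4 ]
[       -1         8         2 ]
R + S =
[       15         1        28 ]
[      -11        23        -6 ]
[       -8         6         6 ]

Matrix addition is elementwise: (R+S)[i][j] = R[i][j] + S[i][j].
  (R+S)[0][0] = (15) + (0) = 15
  (R+S)[0][1] = (5) + (-4) = 1
  (R+S)[0][2] = (15) + (13) = 28
  (R+S)[1][0] = (-11) + (0) = -11
  (R+S)[1][1] = (10) + (13) = 23
  (R+S)[1][2] = (-2) + (-4) = -6
  (R+S)[2][0] = (-7) + (-1) = -8
  (R+S)[2][1] = (-2) + (8) = 6
  (R+S)[2][2] = (4) + (2) = 6
R + S =
[       15         1        28 ]
[      -11        23        -6 ]
[       -8         6         6 ]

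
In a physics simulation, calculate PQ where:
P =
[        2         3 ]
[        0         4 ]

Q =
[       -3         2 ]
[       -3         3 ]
PQ =
[      -15        13 ]
[      -12        12 ]

Matrix multiplication: (PQ)[i][j] = sum over k of P[i][k] * Q[k][j].
  (PQ)[0][0] = (2)*(-3) + (3)*(-3) = -15
  (PQ)[0][1] = (2)*(2) + (3)*(3) = 13
  (PQ)[1][0] = (0)*(-3) + (4)*(-3) = -12
  (PQ)[1][1] = (0)*(2) + (4)*(3) = 12
PQ =
[      -15        13 ]
[      -12        12 ]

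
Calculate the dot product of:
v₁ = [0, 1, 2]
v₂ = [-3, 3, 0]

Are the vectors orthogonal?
3, No

The dot product is the sum of products of corresponding components.
v₁·v₂ = (0)*(-3) + (1)*(3) + (2)*(0) = 0 + 3 + 0 = 3.
Two vectors are orthogonal iff their dot product is 0; here the dot product is 3, so the vectors are not orthogonal.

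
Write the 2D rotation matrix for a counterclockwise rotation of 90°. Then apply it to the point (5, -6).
R = [[0, -1], [1, 0]]; R·(5, -6) = (6, 5)

Rotation matrix formula: R(θ) = [[cos θ, -sin θ], [sin θ, cos θ]]
For θ = 90°:
cos(90°) = 0
sin(90°) = 1
R = [[0, -1], [1, 0]]
Apply to (5, -6): [0·5 + (-1)·-6, 1·5 + 0·-6] = (6, 5)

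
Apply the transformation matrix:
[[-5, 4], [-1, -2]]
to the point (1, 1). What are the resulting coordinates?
(-1, -3)

Matrix multiplication:
[[-5, 4], [-1, -2]] × [1, 1]ᵀ
= [-5×1 + 4×1, -1×1 + -2×1]ᵀ
= [-1.0000, -3.0000]ᵀ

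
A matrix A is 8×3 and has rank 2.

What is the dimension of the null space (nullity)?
1

The rank-nullity theorem for an m×n matrix states:
rank(A) + nullity(A) = n (the number of columns).
Here n = 3 and rank(A) = 2, so nullity(A) = 3 - 2 = 1.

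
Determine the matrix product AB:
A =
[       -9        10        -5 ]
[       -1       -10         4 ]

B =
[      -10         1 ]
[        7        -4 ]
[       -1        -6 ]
AB =
[      165       -19 ]
[      -64        15 ]

Matrix multiplication: (AB)[i][j] = sum over k of A[i][k] * B[k][j].
  (AB)[0][0] = (-9)*(-10) + (10)*(7) + (-5)*(-1) = 165
  (AB)[0][1] = (-9)*(1) + (10)*(-4) + (-5)*(-6) = -19
  (AB)[1][0] = (-1)*(-10) + (-10)*(7) + (4)*(-1) = -64
  (AB)[1][1] = (-1)*(1) + (-10)*(-4) + (4)*(-6) = 15
AB =
[      165       -19 ]
[      -64        15 ]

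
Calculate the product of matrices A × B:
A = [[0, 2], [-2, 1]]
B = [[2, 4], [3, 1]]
[[6, 2], [-1, -7]]

Matrix multiplication:
C[0][0] = 0×2 + 2×3 = 6
C[0][1] = 0×4 + 2×1 = 2
C[1][0] = -2×2 + 1×3 = -1
C[1][1] = -2×4 + 1×1 = -7
Result: [[6, 2], [-1, -7]]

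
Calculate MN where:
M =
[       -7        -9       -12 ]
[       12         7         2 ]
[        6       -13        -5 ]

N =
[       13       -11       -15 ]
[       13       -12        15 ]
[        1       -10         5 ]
MN =
[     -220       305       -90 ]
[      249      -236       -65 ]
[      -96       140      -310 ]

Matrix multiplication: (MN)[i][j] = sum over k of M[i][k] * N[k][j].
  (MN)[0][0] = (-7)*(13) + (-9)*(13) + (-12)*(1) = -220
  (MN)[0][1] = (-7)*(-11) + (-9)*(-12) + (-12)*(-10) = 305
  (MN)[0][2] = (-7)*(-15) + (-9)*(15) + (-12)*(5) = -90
  (MN)[1][0] = (12)*(13) + (7)*(13) + (2)*(1) = 249
  (MN)[1][1] = (12)*(-11) + (7)*(-12) + (2)*(-10) = -236
  (MN)[1][2] = (12)*(-15) + (7)*(15) + (2)*(5) = -65
  (MN)[2][0] = (6)*(13) + (-13)*(13) + (-5)*(1) = -96
  (MN)[2][1] = (6)*(-11) + (-13)*(-12) + (-5)*(-10) = 140
  (MN)[2][2] = (6)*(-15) + (-13)*(15) + (-5)*(5) = -310
MN =
[     -220       305       -90 ]
[      249      -236       -65 ]
[      -96       140      -310 ]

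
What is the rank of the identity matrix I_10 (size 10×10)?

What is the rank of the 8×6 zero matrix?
rank(I_10) = 10, rank(0) = 0

The identity I_10 has 10 columns that are the standard basis vectors e_1, …, e_10. These are linearly independent, so all 10 columns are pivots and rank(I_10) = 10.
The 8×6 zero matrix has every entry zero, so every row is the zero row and there are no pivots; rank(0) = 0.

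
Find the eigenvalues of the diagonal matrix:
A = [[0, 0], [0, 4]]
λ₁ = 0, λ₂ = 4

The characteristic polynomial of A is det(A - λI) = (0 - λ)(4 - λ) = 0.
The roots are λ = 0 and λ = 4, so the eigenvalues are the diagonal entries.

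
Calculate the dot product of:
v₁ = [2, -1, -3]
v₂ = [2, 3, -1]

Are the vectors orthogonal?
4, No

The dot product is the sum of products of corresponding components.
v₁·v₂ = (2)*(2) + (-1)*(3) + (-3)*(-1) = 4 - 3 + 3 = 4.
Two vectors are orthogonal iff their dot product is 0; here the dot product is 4, so the vectors are not orthogonal.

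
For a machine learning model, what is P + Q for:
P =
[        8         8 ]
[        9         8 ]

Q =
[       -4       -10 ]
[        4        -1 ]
P + Q =
[        4        -2 ]
[       13         7 ]

Matrix addition is elementwise: (P+Q)[i][j] = P[i][j] + Q[i][j].
  (P+Q)[0][0] = (8) + (-4) = 4
  (P+Q)[0][1] = (8) + (-10) = -2
  (P+Q)[1][0] = (9) + (4) = 13
  (P+Q)[1][1] = (8) + (-1) = 7
P + Q =
[        4        -2 ]
[       13         7 ]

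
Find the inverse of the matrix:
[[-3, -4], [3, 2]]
[[1/3, 2/3], [-1/2, -1/2]]

For [[a,b],[c,d]], inverse = (1/det)·[[d,-b],[-c,a]]
det = -3·2 - -4·3 = 6
Inverse = (1/6)·[[2, 4], [-3, -3]]
        = [[1/3, 2/3], [-1/2, -1/2]]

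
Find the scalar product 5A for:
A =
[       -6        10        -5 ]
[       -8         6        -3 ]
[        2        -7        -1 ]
5A =
[      -30        50       -25 ]
[      -40        30       -15 ]
[       10       -35        -5 ]

Scalar multiplication is elementwise: (5A)[i][j] = 5 * A[i][j].
  (5A)[0][0] = 5 * (-6) = -30
  (5A)[0][1] = 5 * (10) = 50
  (5A)[0][2] = 5 * (-5) = -25
  (5A)[1][0] = 5 * (-8) = -40
  (5A)[1][1] = 5 * (6) = 30
  (5A)[1][2] = 5 * (-3) = -15
  (5A)[2][0] = 5 * (2) = 10
  (5A)[2][1] = 5 * (-7) = -35
  (5A)[2][2] = 5 * (-1) = -5
5A =
[      -30        50       -25 ]
[      -40        30       -15 ]
[       10       -35        -5 ]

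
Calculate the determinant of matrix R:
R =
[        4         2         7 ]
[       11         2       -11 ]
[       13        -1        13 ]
det(R) = -771

Expand along row 0 (cofactor expansion): det(R) = a*(e*i - f*h) - b*(d*i - f*g) + c*(d*h - e*g), where the 3×3 is [[a, b, c], [d, e, f], [g, h, i]].
Minor M_00 = (2)*(13) - (-11)*(-1) = 26 - 11 = 15.
Minor M_01 = (11)*(13) - (-11)*(13) = 143 + 143 = 286.
Minor M_02 = (11)*(-1) - (2)*(13) = -11 - 26 = -37.
det(R) = (4)*(15) - (2)*(286) + (7)*(-37) = 60 - 572 - 259 = -771.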